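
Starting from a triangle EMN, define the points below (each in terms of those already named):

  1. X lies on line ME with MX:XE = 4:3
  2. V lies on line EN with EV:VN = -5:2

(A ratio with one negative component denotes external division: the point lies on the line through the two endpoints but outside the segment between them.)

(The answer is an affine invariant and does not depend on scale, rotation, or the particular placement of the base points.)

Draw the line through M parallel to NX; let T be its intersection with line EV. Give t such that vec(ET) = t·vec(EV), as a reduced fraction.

t = 7/5

Choose coordinates E = (0, 0), M = (1, 0), N = (0, 1).
1. X lies on line ME with MX:XE = 4:3 ⇒ X = (3/7, 0)
2. V lies on line EN with EV:VN = -5:2 ⇒ V = (0, 5/3)
through M parallel to NX: direction (3/7, -1); meets EV at T = (0, 7/3)
T = E + t·(V−E) with t = 7/5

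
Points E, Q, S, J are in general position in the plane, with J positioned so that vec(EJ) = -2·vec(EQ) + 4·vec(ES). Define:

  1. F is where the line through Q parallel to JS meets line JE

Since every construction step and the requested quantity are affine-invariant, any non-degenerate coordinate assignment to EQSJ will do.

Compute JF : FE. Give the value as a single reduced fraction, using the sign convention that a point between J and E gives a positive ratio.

Choose coordinates E = (0, 0), Q = (1, 0), S = (0, 1), J = (-2, 4).
1. F is where the line through Q parallel to JS meets line JE ⇒ F = (-3, 6)
F = J + t·(E−J) with t = -1/2, so JF:FE = t:(1−t) = -1/2:3/2

JF:FE = -1/3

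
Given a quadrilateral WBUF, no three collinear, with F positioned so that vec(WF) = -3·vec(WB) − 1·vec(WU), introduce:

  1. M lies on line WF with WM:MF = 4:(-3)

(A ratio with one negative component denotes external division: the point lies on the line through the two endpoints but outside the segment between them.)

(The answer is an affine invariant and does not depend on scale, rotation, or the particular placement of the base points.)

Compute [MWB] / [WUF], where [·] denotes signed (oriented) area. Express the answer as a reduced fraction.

Choose coordinates W = (0, 0), B = (1, 0), U = (0, 1), F = (-3, -1).
1. M lies on line WF with WM:MF = 4:(-3) ⇒ M = (-12, -4)
2·[MWB] = -4, 2·[WUF] = 3
[MWB]:[WUF] = -4:3 = -4/3

[MWB]:[WUF] = -4/3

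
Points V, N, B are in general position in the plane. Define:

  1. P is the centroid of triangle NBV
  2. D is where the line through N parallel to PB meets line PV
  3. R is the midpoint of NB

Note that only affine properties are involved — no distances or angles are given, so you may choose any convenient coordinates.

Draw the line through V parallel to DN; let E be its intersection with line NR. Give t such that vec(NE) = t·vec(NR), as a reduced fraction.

Set V = (0, 0), N = (1, 0), B = (0, 1); any affine frame gives the same invariant.
1. P is the centroid of triangle NBV ⇒ P = (1/3, 1/3)
2. D is where the line through N parallel to PB meets line PV ⇒ D = (2/3, 2/3)
3. R is the midpoint of NB ⇒ R = (1/2, 1/2)
through V parallel to DN: direction (1/3, -2/3); meets NR at E = (-1, 2)
E = N + t·(R−N) with t = 4

t = 4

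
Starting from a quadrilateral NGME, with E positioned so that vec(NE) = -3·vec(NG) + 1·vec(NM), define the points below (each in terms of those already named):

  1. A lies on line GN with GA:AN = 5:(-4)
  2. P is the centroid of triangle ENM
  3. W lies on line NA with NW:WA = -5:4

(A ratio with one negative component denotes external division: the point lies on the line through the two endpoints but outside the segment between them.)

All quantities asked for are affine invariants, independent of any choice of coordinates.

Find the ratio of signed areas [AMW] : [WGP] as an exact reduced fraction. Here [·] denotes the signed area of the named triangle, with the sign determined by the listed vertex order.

[AMW]:[WGP] = 8/7

Work in coordinates with N = (0, 0), G = (1, 0), M = (0, 1), E = (-3, 1).
1. A lies on line GN with GA:AN = 5:(-4) ⇒ A = (-4, 0)
2. P is the centroid of triangle ENM ⇒ P = (-1, 2/3)
3. W lies on line NA with NW:WA = -5:4 ⇒ W = (-20, 0)
2·[AMW] = 16, 2·[WGP] = 14
[AMW]:[WGP] = 16:14 = 8/7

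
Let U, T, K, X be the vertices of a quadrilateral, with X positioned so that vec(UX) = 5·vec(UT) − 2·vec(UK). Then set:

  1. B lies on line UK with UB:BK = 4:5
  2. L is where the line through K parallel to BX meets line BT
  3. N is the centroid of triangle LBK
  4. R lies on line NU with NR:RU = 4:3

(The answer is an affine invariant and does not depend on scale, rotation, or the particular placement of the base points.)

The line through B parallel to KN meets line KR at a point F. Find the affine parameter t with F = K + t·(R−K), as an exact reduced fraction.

Set U = (0, 0), T = (1, 0), K = (0, 1), X = (5, -2); any affine frame gives the same invariant.
1. B lies on line UK with UB:BK = 4:5 ⇒ B = (0, 4/9)
2. L is where the line through K parallel to BX meets line BT ⇒ L = (25/2, -46/9)
3. N is the centroid of triangle LBK ⇒ N = (25/6, -11/9)
4. R lies on line NU with NR:RU = 4:3 ⇒ R = (25/14, -11/21)
through B parallel to KN: direction (25/6, -20/9); meets KR at F = (125/72, -13/27)
F = K + t·(R−K) with t = 35/36

t = 35/36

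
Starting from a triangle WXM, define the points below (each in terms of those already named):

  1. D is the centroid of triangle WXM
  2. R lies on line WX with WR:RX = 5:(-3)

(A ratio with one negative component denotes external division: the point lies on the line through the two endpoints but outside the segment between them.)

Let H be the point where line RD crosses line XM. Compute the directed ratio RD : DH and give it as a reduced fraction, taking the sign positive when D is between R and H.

Work in coordinates with W = (0, 0), X = (1, 0), M = (0, 1).
1. D is the centroid of triangle WXM ⇒ D = (1/3, 1/3)
2. R lies on line WX with WR:RX = 5:(-3) ⇒ R = (5/2, 0)
line RD meets XM at H = (8/11, 3/11)
D = R + t·(H−R) with t = 11/9, so RD:DH = 11/9:-2/9

RD:DH = -11/2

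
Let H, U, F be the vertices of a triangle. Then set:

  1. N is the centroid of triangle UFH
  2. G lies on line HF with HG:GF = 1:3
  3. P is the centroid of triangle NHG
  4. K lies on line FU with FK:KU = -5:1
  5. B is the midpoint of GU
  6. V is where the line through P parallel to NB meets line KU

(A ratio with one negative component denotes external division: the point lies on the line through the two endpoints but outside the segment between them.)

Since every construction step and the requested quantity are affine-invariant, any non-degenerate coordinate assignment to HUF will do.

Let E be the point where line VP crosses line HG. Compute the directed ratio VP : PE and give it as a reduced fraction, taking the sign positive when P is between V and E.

Set H = (0, 0), U = (1, 0), F = (0, 1); any affine frame gives the same invariant.
1. N is the centroid of triangle UFH ⇒ N = (1/3, 1/3)
2. G lies on line HF with HG:GF = 1:3 ⇒ G = (0, 1/4)
3. P is the centroid of triangle NHG ⇒ P = (1/9, 7/36)
4. K lies on line FU with FK:KU = -5:1 ⇒ K = (5/4, -1/4)
5. B is the midpoint of GU ⇒ B = (1/2, 1/8)
6. V is where the line through P parallel to NB meets line KU ⇒ V = (-8/3, 11/3)
line VP meets HG at E = (0, 1/3)
P = V + t·(E−V) with t = 25/24, so VP:PE = 25/24:-1/24

VP:PE = -25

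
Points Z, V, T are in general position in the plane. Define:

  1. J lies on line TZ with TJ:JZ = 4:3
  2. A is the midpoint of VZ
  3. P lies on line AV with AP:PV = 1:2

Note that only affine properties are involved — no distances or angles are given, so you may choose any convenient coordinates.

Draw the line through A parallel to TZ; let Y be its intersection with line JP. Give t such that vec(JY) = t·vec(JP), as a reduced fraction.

Work in coordinates with Z = (0, 0), V = (1, 0), T = (0, 1).
1. J lies on line TZ with TJ:JZ = 4:3 ⇒ J = (0, 3/7)
2. A is the midpoint of VZ ⇒ A = (1/2, 0)
3. P lies on line AV with AP:PV = 1:2 ⇒ P = (2/3, 0)
through A parallel to TZ: direction (0, -1); meets JP at Y = (1/2, 3/28)
Y = J + t·(P−J) with t = 3/4

t = 3/4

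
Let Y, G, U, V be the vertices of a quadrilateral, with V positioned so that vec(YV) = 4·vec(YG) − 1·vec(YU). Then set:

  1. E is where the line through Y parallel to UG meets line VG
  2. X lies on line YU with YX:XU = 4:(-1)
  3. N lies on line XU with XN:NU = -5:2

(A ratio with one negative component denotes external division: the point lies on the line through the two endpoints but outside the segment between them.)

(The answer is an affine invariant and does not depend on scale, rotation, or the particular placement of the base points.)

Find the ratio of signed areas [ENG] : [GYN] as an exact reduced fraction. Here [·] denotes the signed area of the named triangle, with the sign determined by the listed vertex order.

[ENG]:[GYN] = 6/7

Work in coordinates with Y = (0, 0), G = (1, 0), U = (0, 1), V = (4, -1).
1. E is where the line through Y parallel to UG meets line VG ⇒ E = (-1/2, 1/2)
2. X lies on line YU with YX:XU = 4:(-1) ⇒ X = (0, 4/3)
3. N lies on line XU with XN:NU = -5:2 ⇒ N = (0, 7/9)
2·[ENG] = -2/3, 2·[GYN] = -7/9
[ENG]:[GYN] = -2/3:-7/9 = 6/7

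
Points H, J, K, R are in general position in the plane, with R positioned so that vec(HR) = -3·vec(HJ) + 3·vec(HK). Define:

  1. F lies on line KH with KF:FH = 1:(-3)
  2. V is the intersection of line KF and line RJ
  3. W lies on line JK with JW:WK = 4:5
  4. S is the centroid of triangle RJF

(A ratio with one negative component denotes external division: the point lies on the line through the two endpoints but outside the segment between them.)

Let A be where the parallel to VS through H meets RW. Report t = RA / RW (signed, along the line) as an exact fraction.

Work in coordinates with H = (0, 0), J = (1, 0), K = (0, 1), R = (-3, 3).
1. F lies on line KH with KF:FH = 1:(-3) ⇒ F = (0, 3/2)
2. V is the intersection of line KF and line RJ ⇒ V = (0, 3/4)
3. W lies on line JK with JW:WK = 4:5 ⇒ W = (5/9, 4/9)
4. S is the centroid of triangle RJF ⇒ S = (-2/3, 3/2)
through H parallel to VS: direction (-2/3, 3/4); meets RW at A = (-27/13, 243/104)
A = R + t·(W−R) with t = 27/104

t = 27/104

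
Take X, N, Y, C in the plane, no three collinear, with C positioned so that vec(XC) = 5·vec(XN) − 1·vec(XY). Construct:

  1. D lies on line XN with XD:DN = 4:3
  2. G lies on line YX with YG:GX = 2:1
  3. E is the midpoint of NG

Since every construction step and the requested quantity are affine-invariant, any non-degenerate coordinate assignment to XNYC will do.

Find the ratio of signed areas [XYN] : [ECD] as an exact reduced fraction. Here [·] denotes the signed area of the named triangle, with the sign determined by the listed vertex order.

[XYN]:[ECD] = 3/2

Choose coordinates X = (0, 0), N = (1, 0), Y = (0, 1), C = (5, -1).
1. D lies on line XN with XD:DN = 4:3 ⇒ D = (4/7, 0)
2. G lies on line YX with YG:GX = 2:1 ⇒ G = (0, 1/3)
3. E is the midpoint of NG ⇒ E = (1/2, 1/6)
2·[XYN] = -1, 2·[ECD] = -2/3
[XYN]:[ECD] = -1:-2/3 = 3/2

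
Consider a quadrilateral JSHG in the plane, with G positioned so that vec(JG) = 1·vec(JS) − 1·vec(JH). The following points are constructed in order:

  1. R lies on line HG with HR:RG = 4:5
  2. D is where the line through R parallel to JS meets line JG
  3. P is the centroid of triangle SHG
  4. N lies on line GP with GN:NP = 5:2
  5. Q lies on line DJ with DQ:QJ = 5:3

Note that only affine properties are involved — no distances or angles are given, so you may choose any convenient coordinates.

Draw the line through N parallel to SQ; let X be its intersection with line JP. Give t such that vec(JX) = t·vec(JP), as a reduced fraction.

Choose coordinates J = (0, 0), S = (1, 0), H = (0, 1), G = (1, -1).
1. R lies on line HG with HR:RG = 4:5 ⇒ R = (4/9, 1/9)
2. D is where the line through R parallel to JS meets line JG ⇒ D = (-1/9, 1/9)
3. P is the centroid of triangle SHG ⇒ P = (2/3, 0)
4. N lies on line GP with GN:NP = 5:2 ⇒ N = (16/21, -2/7)
5. Q lies on line DJ with DQ:QJ = 5:3 ⇒ Q = (-1/24, 1/24)
through N parallel to SQ: direction (-25/24, 1/24); meets JP at X = (-134/21, 0)
X = J + t·(P−J) with t = -67/7

t = -67/7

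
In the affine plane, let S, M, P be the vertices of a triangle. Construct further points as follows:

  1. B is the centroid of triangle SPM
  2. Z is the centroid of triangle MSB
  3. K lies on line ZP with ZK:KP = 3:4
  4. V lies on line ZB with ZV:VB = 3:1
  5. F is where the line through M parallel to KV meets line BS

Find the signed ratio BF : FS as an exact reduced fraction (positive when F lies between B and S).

BF:FS = -1/2

Assign S = (0, 0), M = (1, 0), P = (0, 1) — the answer is frame-independent, so this choice is without loss of generality.
1. B is the centroid of triangle SPM ⇒ B = (1/3, 1/3)
2. Z is the centroid of triangle MSB ⇒ Z = (4/9, 1/9)
3. K lies on line ZP with ZK:KP = 3:4 ⇒ K = (16/63, 31/63)
4. V lies on line ZB with ZV:VB = 3:1 ⇒ V = (13/36, 5/18)
5. F is where the line through M parallel to KV meets line BS ⇒ F = (2/3, 2/3)
F = B + t·(S−B) with t = -1, so BF:FS = t:(1−t) = -1:2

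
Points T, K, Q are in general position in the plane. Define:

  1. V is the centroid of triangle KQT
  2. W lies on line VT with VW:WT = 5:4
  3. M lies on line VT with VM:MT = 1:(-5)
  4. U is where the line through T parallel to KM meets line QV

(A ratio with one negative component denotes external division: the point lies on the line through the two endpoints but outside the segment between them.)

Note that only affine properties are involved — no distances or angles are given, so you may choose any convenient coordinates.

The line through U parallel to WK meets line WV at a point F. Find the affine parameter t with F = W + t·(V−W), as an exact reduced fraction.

t = -41/15

Choose coordinates T = (0, 0), K = (1, 0), Q = (0, 1).
1. V is the centroid of triangle KQT ⇒ V = (1/3, 1/3)
2. W lies on line VT with VW:WT = 5:4 ⇒ W = (4/27, 4/27)
3. M lies on line VT with VM:MT = 1:(-5) ⇒ M = (5/12, 5/12)
4. U is where the line through T parallel to KM meets line QV ⇒ U = (7/9, -5/9)
through U parallel to WK: direction (23/27, -4/27); meets WV at F = (-29/81, -29/81)
F = W + t·(V−W) with t = -41/15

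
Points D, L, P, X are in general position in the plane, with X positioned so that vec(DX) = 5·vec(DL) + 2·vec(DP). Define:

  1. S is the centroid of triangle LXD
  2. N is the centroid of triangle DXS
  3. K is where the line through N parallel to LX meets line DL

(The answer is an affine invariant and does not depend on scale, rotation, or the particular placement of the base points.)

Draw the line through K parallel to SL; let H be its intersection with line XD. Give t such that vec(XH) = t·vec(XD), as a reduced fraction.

t = 13/18

Set D = (0, 0), L = (1, 0), P = (0, 1), X = (5, 2); any affine frame gives the same invariant.
1. S is the centroid of triangle LXD ⇒ S = (2, 2/3)
2. N is the centroid of triangle DXS ⇒ N = (7/3, 8/9)
3. K is where the line through N parallel to LX meets line DL ⇒ K = (5/9, 0)
through K parallel to SL: direction (-1, -2/3); meets XD at H = (25/18, 5/9)
H = X + t·(D−X) with t = 13/18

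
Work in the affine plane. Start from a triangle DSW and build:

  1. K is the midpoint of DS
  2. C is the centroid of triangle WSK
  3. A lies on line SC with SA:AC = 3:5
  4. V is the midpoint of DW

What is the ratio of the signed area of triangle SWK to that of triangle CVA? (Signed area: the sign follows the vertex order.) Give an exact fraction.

[SWK]:[CVA] = 48/5

Set D = (0, 0), S = (1, 0), W = (0, 1); any affine frame gives the same invariant.
1. K is the midpoint of DS ⇒ K = (1/2, 0)
2. C is the centroid of triangle WSK ⇒ C = (1/2, 1/3)
3. A lies on line SC with SA:AC = 3:5 ⇒ A = (13/16, 1/8)
4. V is the midpoint of DW ⇒ V = (0, 1/2)
2·[SWK] = 1/2, 2·[CVA] = 5/96
[SWK]:[CVA] = 1/2:5/96 = 48/5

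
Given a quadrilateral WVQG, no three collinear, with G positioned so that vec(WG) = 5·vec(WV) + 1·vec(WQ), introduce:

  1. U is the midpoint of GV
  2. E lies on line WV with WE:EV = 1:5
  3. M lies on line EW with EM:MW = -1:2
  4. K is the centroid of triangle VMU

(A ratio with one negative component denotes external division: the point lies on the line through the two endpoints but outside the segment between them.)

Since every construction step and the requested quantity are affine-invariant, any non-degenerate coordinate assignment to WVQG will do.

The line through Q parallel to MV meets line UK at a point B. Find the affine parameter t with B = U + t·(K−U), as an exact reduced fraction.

t = -3/2

Set W = (0, 0), V = (1, 0), Q = (0, 1), G = (5, 1); any affine frame gives the same invariant.
1. U is the midpoint of GV ⇒ U = (3, 1/2)
2. E lies on line WV with WE:EV = 1:5 ⇒ E = (1/6, 0)
3. M lies on line EW with EM:MW = -1:2 ⇒ M = (1/3, 0)
4. K is the centroid of triangle VMU ⇒ K = (13/9, 1/6)
through Q parallel to MV: direction (2/3, 0); meets UK at B = (16/3, 1)
B = U + t·(K−U) with t = -3/2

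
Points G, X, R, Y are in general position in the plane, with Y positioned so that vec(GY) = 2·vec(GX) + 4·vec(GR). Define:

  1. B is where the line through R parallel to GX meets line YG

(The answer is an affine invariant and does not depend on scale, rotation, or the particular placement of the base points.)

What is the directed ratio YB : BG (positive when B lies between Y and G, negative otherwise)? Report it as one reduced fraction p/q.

YB:BG = 3

Assign G = (0, 0), X = (1, 0), R = (0, 1), Y = (2, 4) — the answer is frame-independent, so this choice is without loss of generality.
1. B is where the line through R parallel to GX meets line YG ⇒ B = (1/2, 1)
B = Y + t·(G−Y) with t = 3/4, so YB:BG = t:(1−t) = 3/4:1/4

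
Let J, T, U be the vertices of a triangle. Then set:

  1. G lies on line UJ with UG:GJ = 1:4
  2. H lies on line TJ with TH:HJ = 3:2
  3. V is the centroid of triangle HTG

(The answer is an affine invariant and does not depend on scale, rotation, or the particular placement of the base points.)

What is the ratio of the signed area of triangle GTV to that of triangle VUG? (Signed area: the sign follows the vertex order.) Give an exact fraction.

Assign J = (0, 0), T = (1, 0), U = (0, 1) — the answer is frame-independent, so this choice is without loss of generality.
1. G lies on line UJ with UG:GJ = 1:4 ⇒ G = (0, 4/5)
2. H lies on line TJ with TH:HJ = 3:2 ⇒ H = (2/5, 0)
3. V is the centroid of triangle HTG ⇒ V = (7/15, 4/15)
2·[GTV] = -4/25, 2·[VUG] = 7/75
[GTV]:[VUG] = -4/25:7/75 = -12/7

[GTV]:[VUG] = -12/7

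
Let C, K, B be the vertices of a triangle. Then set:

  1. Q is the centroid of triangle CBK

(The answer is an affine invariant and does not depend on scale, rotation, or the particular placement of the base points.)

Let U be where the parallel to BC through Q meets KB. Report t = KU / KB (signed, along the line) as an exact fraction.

t = 2/3

Set C = (0, 0), K = (1, 0), B = (0, 1); any affine frame gives the same invariant.
1. Q is the centroid of triangle CBK ⇒ Q = (1/3, 1/3)
through Q parallel to BC: direction (0, -1); meets KB at U = (1/3, 2/3)
U = K + t·(B−K) with t = 2/3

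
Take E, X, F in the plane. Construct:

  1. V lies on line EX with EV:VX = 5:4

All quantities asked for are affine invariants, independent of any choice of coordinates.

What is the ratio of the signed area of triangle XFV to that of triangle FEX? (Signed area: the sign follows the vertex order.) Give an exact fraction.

Set E = (0, 0), X = (1, 0), F = (0, 1); any affine frame gives the same invariant.
1. V lies on line EX with EV:VX = 5:4 ⇒ V = (5/9, 0)
2·[XFV] = 4/9, 2·[FEX] = 1
[XFV]:[FEX] = 4/9:1 = 4/9

[XFV]:[FEX] = 4/9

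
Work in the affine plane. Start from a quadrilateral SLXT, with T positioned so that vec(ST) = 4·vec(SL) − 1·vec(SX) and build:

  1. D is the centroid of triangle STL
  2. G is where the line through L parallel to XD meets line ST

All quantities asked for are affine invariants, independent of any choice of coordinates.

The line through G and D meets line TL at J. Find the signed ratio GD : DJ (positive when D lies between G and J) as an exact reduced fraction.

Set S = (0, 0), L = (1, 0), X = (0, 1), T = (4, -1); any affine frame gives the same invariant.
1. D is the centroid of triangle STL ⇒ D = (5/3, -1/3)
2. G is where the line through L parallel to XD meets line ST ⇒ G = (16/11, -4/11)
line GD meets TL at J = (19/10, -3/10)
D = G + t·(J−G) with t = 10/21, so GD:DJ = 10/21:11/21

GD:DJ = 10/11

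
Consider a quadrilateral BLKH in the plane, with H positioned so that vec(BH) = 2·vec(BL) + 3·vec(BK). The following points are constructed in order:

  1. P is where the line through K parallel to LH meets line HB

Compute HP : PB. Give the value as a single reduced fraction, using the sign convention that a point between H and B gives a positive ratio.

HP:PB = -4

Choose coordinates B = (0, 0), L = (1, 0), K = (0, 1), H = (2, 3).
1. P is where the line through K parallel to LH meets line HB ⇒ P = (-2/3, -1)
P = H + t·(B−H) with t = 4/3, so HP:PB = t:(1−t) = 4/3:-1/3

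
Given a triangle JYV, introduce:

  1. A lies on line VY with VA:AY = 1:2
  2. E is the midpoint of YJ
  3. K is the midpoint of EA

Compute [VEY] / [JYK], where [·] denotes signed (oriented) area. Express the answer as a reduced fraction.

[VEY]:[JYK] = 3/2

Choose coordinates J = (0, 0), Y = (1, 0), V = (0, 1).
1. A lies on line VY with VA:AY = 1:2 ⇒ A = (1/3, 2/3)
2. E is the midpoint of YJ ⇒ E = (1/2, 0)
3. K is the midpoint of EA ⇒ K = (5/12, 1/3)
2·[VEY] = 1/2, 2·[JYK] = 1/3
[VEY]:[JYK] = 1/2:1/3 = 3/2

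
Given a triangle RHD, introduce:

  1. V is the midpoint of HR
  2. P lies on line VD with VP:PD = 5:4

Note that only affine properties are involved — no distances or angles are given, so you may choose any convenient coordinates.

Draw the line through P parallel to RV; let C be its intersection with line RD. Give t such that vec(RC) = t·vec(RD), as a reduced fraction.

Set R = (0, 0), H = (1, 0), D = (0, 1); any affine frame gives the same invariant.
1. V is the midpoint of HR ⇒ V = (1/2, 0)
2. P lies on line VD with VP:PD = 5:4 ⇒ P = (2/9, 5/9)
through P parallel to RV: direction (1/2, 0); meets RD at C = (0, 5/9)
C = R + t·(D−R) with t = 5/9

t = 5/9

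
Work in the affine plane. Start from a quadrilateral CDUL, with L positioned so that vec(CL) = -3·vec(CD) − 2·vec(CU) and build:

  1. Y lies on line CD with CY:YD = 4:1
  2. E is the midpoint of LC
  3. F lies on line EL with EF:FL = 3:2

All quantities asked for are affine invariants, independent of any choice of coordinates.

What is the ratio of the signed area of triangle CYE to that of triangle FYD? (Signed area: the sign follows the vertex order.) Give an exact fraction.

Work in coordinates with C = (0, 0), D = (1, 0), U = (0, 1), L = (-3, -2).
1. Y lies on line CD with CY:YD = 4:1 ⇒ Y = (4/5, 0)
2. E is the midpoint of LC ⇒ E = (-3/2, -1)
3. F lies on line EL with EF:FL = 3:2 ⇒ F = (-12/5, -8/5)
2·[CYE] = -4/5, 2·[FYD] = -8/25
[CYE]:[FYD] = -4/5:-8/25 = 5/2

[CYE]:[FYD] = 5/2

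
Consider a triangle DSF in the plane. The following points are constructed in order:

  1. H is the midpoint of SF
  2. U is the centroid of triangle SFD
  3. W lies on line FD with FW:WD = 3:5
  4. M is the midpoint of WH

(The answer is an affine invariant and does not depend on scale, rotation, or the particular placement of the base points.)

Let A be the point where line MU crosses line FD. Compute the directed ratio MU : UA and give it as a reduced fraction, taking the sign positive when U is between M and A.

Set D = (0, 0), S = (1, 0), F = (0, 1); any affine frame gives the same invariant.
1. H is the midpoint of SF ⇒ H = (1/2, 1/2)
2. U is the centroid of triangle SFD ⇒ U = (1/3, 1/3)
3. W lies on line FD with FW:WD = 3:5 ⇒ W = (0, 5/8)
4. M is the midpoint of WH ⇒ M = (1/4, 9/16)
line MU meets FD at A = (0, 5/4)
U = M + t·(A−M) with t = -1/3, so MU:UA = -1/3:4/3

MU:UA = -1/4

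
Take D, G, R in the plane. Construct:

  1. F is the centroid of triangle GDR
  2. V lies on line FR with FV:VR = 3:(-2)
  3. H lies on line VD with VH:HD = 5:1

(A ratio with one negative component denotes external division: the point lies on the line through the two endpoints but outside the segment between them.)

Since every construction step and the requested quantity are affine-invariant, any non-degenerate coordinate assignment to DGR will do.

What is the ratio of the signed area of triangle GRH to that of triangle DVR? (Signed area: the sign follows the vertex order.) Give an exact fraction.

Set D = (0, 0), G = (1, 0), R = (0, 1); any affine frame gives the same invariant.
1. F is the centroid of triangle GDR ⇒ F = (1/3, 1/3)
2. V lies on line FR with FV:VR = 3:(-2) ⇒ V = (-2/3, 7/3)
3. H lies on line VD with VH:HD = 5:1 ⇒ H = (-1/9, 7/18)
2·[GRH] = 13/18, 2·[DVR] = -2/3
[GRH]:[DVR] = 13/18:-2/3 = -13/12

[GRH]:[DVR] = -13/12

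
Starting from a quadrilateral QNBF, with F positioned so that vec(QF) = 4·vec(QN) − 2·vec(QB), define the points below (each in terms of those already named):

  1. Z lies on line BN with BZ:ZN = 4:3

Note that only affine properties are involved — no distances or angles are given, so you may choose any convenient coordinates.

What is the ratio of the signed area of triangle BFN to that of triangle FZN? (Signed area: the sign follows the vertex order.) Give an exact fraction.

[BFN]:[FZN] = -7/3

Choose coordinates Q = (0, 0), N = (1, 0), B = (0, 1), F = (4, -2).
1. Z lies on line BN with BZ:ZN = 4:3 ⇒ Z = (4/7, 3/7)
2·[BFN] = -1, 2·[FZN] = 3/7
[BFN]:[FZN] = -1:3/7 = -7/3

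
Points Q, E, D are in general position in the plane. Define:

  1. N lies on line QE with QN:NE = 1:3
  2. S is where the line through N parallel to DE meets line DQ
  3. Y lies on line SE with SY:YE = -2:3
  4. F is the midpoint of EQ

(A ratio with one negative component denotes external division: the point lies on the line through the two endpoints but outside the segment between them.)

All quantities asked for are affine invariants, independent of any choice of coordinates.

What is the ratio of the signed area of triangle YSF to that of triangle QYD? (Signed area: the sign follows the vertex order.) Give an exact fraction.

[YSF]:[QYD] = 1/8

Assign Q = (0, 0), E = (1, 0), D = (0, 1) — the answer is frame-independent, so this choice is without loss of generality.
1. N lies on line QE with QN:NE = 1:3 ⇒ N = (1/4, 0)
2. S is where the line through N parallel to DE meets line DQ ⇒ S = (0, 1/4)
3. Y lies on line SE with SY:YE = -2:3 ⇒ Y = (-2, 3/4)
4. F is the midpoint of EQ ⇒ F = (1/2, 0)
2·[YSF] = -1/4, 2·[QYD] = -2
[YSF]:[QYD] = -1/4:-2 = 1/8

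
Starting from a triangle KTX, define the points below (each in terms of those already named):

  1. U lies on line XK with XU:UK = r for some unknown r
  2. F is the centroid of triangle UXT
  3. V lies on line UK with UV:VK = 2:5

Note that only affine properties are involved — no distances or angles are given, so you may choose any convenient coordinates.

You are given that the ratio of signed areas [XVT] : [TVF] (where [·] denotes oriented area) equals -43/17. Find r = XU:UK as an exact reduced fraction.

r = 5/4

Set K = (0, 0), T = (1, 0), X = (0, 1); any affine frame gives the same invariant.
1. With XU:UK = r, write λ = r/(r+1) so U = X + λ·(K−X); U is affine-linear in λ
2. F is the centroid of triangle UXT ⇒ F is an affine combination of earlier points and hence also affine-linear in λ
3. V lies on line UK with UV:VK = 2:5 ⇒ V is an affine combination of earlier points and hence also affine-linear in λ
Every point depending on U is an affine combination of U and λ-independent points, so each such coordinate is linear in λ; the λ² term in each signed area is a multiple of (K−X)×(K−X) = 0, so 2·[XVT] and 2·[TVF] are each linear in λ. Evaluating at λ=0 and λ=1:
  2·[XVT] = 5/7·λ + 2/7,   2·[TVF] = -1/7·λ − 4/21
So [XVT]:[TVF] = (5/7·λ + 2/7) / (-1/7·λ − 4/21). Setting this equal to -43/17:
  5/7·λ + 2/7 = -43/17·(-1/7·λ − 4/21)  ⇒  λ = 5/9
Then r = λ/(1−λ) = (5/9)/(4/9) = 5/4. Check: with r = 5/4, U = (0, 4/9) and [XVT]:[TVF] = -43/17 as required.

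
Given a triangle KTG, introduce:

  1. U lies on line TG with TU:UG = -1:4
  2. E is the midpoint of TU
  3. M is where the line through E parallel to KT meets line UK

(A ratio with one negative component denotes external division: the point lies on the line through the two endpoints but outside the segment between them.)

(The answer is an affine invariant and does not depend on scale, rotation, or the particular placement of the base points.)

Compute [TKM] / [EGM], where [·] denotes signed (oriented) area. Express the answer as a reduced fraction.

Assign K = (0, 0), T = (1, 0), G = (0, 1) — the answer is frame-independent, so this choice is without loss of generality.
1. U lies on line TG with TU:UG = -1:4 ⇒ U = (4/3, -1/3)
2. E is the midpoint of TU ⇒ E = (7/6, -1/6)
3. M is where the line through E parallel to KT meets line UK ⇒ M = (2/3, -1/6)
2·[TKM] = 1/6, 2·[EGM] = 7/12
[TKM]:[EGM] = 1/6:7/12 = 2/7

[TKM]:[EGM] = 2/7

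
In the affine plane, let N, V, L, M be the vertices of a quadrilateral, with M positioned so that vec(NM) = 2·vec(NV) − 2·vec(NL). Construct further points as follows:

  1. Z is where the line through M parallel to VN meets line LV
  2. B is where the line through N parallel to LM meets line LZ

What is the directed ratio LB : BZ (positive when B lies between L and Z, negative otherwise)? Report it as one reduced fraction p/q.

LB:BZ = -2/5

Assign N = (0, 0), V = (1, 0), L = (0, 1), M = (2, -2) — the answer is frame-independent, so this choice is without loss of generality.
1. Z is where the line through M parallel to VN meets line LV ⇒ Z = (3, -2)
2. B is where the line through N parallel to LM meets line LZ ⇒ B = (-2, 3)
B = L + t·(Z−L) with t = -2/3, so LB:BZ = t:(1−t) = -2/3:5/3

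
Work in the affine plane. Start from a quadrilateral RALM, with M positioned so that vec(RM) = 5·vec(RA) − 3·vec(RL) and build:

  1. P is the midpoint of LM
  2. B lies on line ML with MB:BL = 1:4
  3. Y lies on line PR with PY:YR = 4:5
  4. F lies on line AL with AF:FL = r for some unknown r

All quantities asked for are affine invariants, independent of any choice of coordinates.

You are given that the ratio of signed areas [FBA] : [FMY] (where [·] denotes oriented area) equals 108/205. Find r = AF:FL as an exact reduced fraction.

Assign R = (0, 0), A = (1, 0), L = (0, 1), M = (5, -3) — the answer is frame-independent, so this choice is without loss of generality.
1. P is the midpoint of LM ⇒ P = (5/2, -1)
2. B lies on line ML with MB:BL = 1:4 ⇒ B = (4, -11/5)
3. Y lies on line PR with PY:YR = 4:5 ⇒ Y = (25/18, -5/9)
4. With AF:FL = r, write λ = r/(r+1) so F = A + λ·(L−A); F is affine-linear in λ
Every point depending on F is an affine combination of F and λ-independent points, so each such coordinate is linear in λ; the λ² term in each signed area is a multiple of (L−A)×(L−A) = 0, so 2·[FBA] and 2·[FMY] are each linear in λ. Evaluating at λ=0 and λ=1:
  2·[FBA] = -4/5·λ,   2·[FMY] = -7/6·λ − 19/18
So [FBA]:[FMY] = (-4/5·λ) / (-7/6·λ − 19/18). Setting this equal to 108/205:
  -4/5·λ = 108/205·(-7/6·λ − 19/18)  ⇒  λ = 3
Then r = λ/(1−λ) = (3)/(-2) = -3/2. Check: with r = -3/2, F = (-2, 3) and [FBA]:[FMY] = 108/205 as required.

r = -3/2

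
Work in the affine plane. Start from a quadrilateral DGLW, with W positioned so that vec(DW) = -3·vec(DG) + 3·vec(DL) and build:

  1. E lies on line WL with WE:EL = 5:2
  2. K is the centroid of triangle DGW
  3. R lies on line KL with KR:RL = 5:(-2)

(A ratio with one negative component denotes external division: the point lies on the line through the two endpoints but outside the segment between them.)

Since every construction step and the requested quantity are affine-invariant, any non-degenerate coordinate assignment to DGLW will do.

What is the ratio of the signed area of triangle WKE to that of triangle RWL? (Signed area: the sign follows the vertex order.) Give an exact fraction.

Set D = (0, 0), G = (1, 0), L = (0, 1), W = (-3, 3); any affine frame gives the same invariant.
1. E lies on line WL with WE:EL = 5:2 ⇒ E = (-6/7, 11/7)
2. K is the centroid of triangle DGW ⇒ K = (-2/3, 1)
3. R lies on line KL with KR:RL = 5:(-2) ⇒ R = (4/9, 1)
2·[WKE] = 20/21, 2·[RWL] = 8/9
[WKE]:[RWL] = 20/21:8/9 = 15/14

[WKE]:[RWL] = 15/14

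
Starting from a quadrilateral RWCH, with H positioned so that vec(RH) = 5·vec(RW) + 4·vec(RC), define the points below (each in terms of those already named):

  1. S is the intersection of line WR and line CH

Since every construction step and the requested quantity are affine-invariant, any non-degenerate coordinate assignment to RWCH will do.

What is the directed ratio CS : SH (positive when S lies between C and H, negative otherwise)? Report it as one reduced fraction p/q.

Assign R = (0, 0), W = (1, 0), C = (0, 1), H = (5, 4) — the answer is frame-independent, so this choice is without loss of generality.
1. S is the intersection of line WR and line CH ⇒ S = (-5/3, 0)
S = C + t·(H−C) with t = -1/3, so CS:SH = t:(1−t) = -1/3:4/3

CS:SH = -1/4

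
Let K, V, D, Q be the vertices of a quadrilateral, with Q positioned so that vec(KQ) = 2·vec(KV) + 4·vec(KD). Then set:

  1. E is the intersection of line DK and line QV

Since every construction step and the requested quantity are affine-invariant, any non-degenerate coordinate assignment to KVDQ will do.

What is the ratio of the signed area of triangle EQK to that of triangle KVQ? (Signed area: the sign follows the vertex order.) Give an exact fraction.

Work in coordinates with K = (0, 0), V = (1, 0), D = (0, 1), Q = (2, 4).
1. E is the intersection of line DK and line QV ⇒ E = (0, -4)
2·[EQK] = 8, 2·[KVQ] = 4
[EQK]:[KVQ] = 8:4 = 2

[EQK]:[KVQ] = 2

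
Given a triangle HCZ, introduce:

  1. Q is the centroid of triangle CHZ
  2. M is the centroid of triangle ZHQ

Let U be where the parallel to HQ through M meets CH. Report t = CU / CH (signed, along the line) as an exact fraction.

Assign H = (0, 0), C = (1, 0), Z = (0, 1) — the answer is frame-independent, so this choice is without loss of generality.
1. Q is the centroid of triangle CHZ ⇒ Q = (1/3, 1/3)
2. M is the centroid of triangle ZHQ ⇒ M = (1/9, 4/9)
through M parallel to HQ: direction (1/3, 1/3); meets CH at U = (-1/3, 0)
U = C + t·(H−C) with t = 4/3

t = 4/3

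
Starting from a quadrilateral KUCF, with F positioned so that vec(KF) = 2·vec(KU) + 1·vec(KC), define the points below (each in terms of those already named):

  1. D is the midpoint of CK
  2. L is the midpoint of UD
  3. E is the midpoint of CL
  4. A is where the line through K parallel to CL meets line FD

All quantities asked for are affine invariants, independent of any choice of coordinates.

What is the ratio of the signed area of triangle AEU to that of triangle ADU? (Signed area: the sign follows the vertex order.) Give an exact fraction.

[AEU]:[ADU] = 9/4

Choose coordinates K = (0, 0), U = (1, 0), C = (0, 1), F = (2, 1).
1. D is the midpoint of CK ⇒ D = (0, 1/2)
2. L is the midpoint of UD ⇒ L = (1/2, 1/4)
3. E is the midpoint of CL ⇒ E = (1/4, 5/8)
4. A is where the line through K parallel to CL meets line FD ⇒ A = (-2/7, 3/7)
2·[AEU] = -27/56, 2·[ADU] = -3/14
[AEU]:[ADU] = -27/56:-3/14 = 9/4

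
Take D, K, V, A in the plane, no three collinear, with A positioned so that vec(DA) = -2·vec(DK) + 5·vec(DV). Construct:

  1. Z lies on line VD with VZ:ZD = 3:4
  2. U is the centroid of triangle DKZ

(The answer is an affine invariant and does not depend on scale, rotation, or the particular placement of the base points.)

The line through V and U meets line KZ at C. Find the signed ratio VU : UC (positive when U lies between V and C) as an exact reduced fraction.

Assign D = (0, 0), K = (1, 0), V = (0, 1), A = (-2, 5) — the answer is frame-independent, so this choice is without loss of generality.
1. Z lies on line VD with VZ:ZD = 3:4 ⇒ Z = (0, 4/7)
2. U is the centroid of triangle DKZ ⇒ U = (1/3, 4/21)
line VU meets KZ at C = (3/13, 40/91)
U = V + t·(C−V) with t = 13/9, so VU:UC = 13/9:-4/9

VU:UC = -13/4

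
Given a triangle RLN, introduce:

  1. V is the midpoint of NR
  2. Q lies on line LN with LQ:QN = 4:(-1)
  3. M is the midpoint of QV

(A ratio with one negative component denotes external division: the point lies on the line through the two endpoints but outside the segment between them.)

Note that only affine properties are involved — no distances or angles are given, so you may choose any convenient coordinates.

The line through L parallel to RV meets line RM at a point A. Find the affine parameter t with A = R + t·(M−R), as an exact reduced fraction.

t = -6

Choose coordinates R = (0, 0), L = (1, 0), N = (0, 1).
1. V is the midpoint of NR ⇒ V = (0, 1/2)
2. Q lies on line LN with LQ:QN = 4:(-1) ⇒ Q = (-1/3, 4/3)
3. M is the midpoint of QV ⇒ M = (-1/6, 11/12)
through L parallel to RV: direction (0, 1/2); meets RM at A = (1, -11/2)
A = R + t·(M−R) with t = -6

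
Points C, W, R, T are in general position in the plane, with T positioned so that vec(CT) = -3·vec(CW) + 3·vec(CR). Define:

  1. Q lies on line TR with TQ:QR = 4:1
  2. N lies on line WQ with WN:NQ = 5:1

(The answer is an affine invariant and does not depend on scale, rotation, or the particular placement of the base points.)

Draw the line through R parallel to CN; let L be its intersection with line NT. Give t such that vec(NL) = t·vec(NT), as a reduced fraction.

Work in coordinates with C = (0, 0), W = (1, 0), R = (0, 1), T = (-3, 3).
1. Q lies on line TR with TQ:QR = 4:1 ⇒ Q = (-3/5, 7/5)
2. N lies on line WQ with WN:NQ = 5:1 ⇒ N = (-1/3, 7/6)
through R parallel to CN: direction (-1/3, 7/6); meets NT at L = (1/45, 83/90)
L = N + t·(T−N) with t = -2/15

t = -2/15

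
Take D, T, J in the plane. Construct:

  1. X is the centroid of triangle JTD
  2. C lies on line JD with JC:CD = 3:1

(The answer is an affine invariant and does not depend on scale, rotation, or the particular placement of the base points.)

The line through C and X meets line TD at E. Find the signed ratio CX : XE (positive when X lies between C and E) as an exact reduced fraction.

Choose coordinates D = (0, 0), T = (1, 0), J = (0, 1).
1. X is the centroid of triangle JTD ⇒ X = (1/3, 1/3)
2. C lies on line JD with JC:CD = 3:1 ⇒ C = (0, 1/4)
line CX meets TD at E = (-1, 0)
X = C + t·(E−C) with t = -1/3, so CX:XE = -1/3:4/3

CX:XE = -1/4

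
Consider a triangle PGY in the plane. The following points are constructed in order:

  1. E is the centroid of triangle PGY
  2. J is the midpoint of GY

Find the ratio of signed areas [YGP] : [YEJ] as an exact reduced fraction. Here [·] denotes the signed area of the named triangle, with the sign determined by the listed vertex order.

[YGP]:[YEJ] = -6

Choose coordinates P = (0, 0), G = (1, 0), Y = (0, 1).
1. E is the centroid of triangle PGY ⇒ E = (1/3, 1/3)
2. J is the midpoint of GY ⇒ J = (1/2, 1/2)
2·[YGP] = -1, 2·[YEJ] = 1/6
[YGP]:[YEJ] = -1:1/6 = -6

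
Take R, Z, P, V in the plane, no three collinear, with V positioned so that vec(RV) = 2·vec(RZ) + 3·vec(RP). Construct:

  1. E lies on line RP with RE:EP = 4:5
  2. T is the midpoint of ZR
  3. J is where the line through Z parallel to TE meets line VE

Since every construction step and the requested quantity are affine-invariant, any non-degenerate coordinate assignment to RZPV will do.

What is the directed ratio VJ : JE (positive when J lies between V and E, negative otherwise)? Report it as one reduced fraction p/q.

Set R = (0, 0), Z = (1, 0), P = (0, 1), V = (2, 3); any affine frame gives the same invariant.
1. E lies on line RP with RE:EP = 4:5 ⇒ E = (0, 4/9)
2. T is the midpoint of ZR ⇒ T = (1/2, 0)
3. J is where the line through Z parallel to TE meets line VE ⇒ J = (8/39, 248/351)
J = V + t·(E−V) with t = 35/39, so VJ:JE = t:(1−t) = 35/39:4/39

VJ:JE = 35/4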